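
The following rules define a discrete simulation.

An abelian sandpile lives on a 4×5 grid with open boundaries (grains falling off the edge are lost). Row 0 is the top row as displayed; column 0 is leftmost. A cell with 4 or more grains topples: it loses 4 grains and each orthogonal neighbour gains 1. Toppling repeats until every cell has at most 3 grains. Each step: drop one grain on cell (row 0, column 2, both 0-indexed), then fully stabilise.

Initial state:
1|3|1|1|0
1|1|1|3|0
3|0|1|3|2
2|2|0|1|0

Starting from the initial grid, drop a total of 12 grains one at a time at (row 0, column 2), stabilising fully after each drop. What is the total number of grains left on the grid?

0) 1|3|1|1|0
1|1|1|3|0
3|0|1|3|2
2|2|0|1|0
1) 1|3|2|1|0
1|1|1|3|0
3|0|1|3|2
2|2|0|1|0
2) 1|3|3|1|0
1|1|1|3|0
3|0|1|3|2
2|2|0|1|0
3) 2|0|1|2|0
1|2|2|3|0
3|0|1|3|2
2|2|0|1|0
4) 2|0|2|2|0
1|2|2|3|0
3|0|1|3|2
2|2|0|1|0
5) 2|0|3|2|0
1|2|2|3|0
3|0|1|3|2
2|2|0|1|0
6) 2|1|0|3|0
1|2|3|3|0
3|0|1|3|2
2|2|0|1|0
7) 2|1|1|3|0
1|2|3|3|0
3|0|1|3|2
2|2|0|1|0
8) 2|1|2|3|0
1|2|3|3|0
3|0|1|3|2
2|2|0|1|0
9) 2|1|3|3|0
1|2|3|3|0
3|0|1|3|2
2|2|0|1|0
10) 2|2|2|1|1
1|3|1|2|1
3|0|3|0|3
2|2|0|2|0
11) 2|2|3|1|1
1|3|1|2|1
3|0|3|0|3
2|2|0|2|0
12) 2|3|0|2|1
1|3|2|2|1
3|0|3|0|3
2|2|0|2|0

32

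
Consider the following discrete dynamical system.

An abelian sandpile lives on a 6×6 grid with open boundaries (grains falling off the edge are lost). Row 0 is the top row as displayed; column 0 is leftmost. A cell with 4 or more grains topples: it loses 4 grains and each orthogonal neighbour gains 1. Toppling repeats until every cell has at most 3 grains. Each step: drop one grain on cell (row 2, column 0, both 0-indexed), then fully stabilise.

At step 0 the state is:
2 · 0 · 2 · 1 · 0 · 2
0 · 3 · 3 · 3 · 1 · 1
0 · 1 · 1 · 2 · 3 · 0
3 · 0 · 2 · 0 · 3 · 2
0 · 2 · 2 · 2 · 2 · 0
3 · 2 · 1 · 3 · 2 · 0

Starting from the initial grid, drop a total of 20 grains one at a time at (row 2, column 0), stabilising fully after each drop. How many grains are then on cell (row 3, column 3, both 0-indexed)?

0) 2 · 0 · 2 · 1 · 0 · 2
0 · 3 · 3 · 3 · 1 · 1
0 · 1 · 1 · 2 · 3 · 0
3 · 0 · 2 · 0 · 3 · 2
0 · 2 · 2 · 2 · 2 · 0
3 · 2 · 1 · 3 · 2 · 0
1) 2 · 0 · 2 · 1 · 0 · 2
0 · 3 · 3 · 3 · 1 · 1
1 · 1 · 1 · 2 · 3 · 0
3 · 0 · 2 · 0 · 3 · 2
0 · 2 · 2 · 2 · 2 · 0
3 · 2 · 1 · 3 · 2 · 0
2) 2 · 0 · 2 · 1 · 0 · 2
0 · 3 · 3 · 3 · 1 · 1
2 · 1 · 1 · 2 · 3 · 0
3 · 0 · 2 · 0 · 3 · 2
0 · 2 · 2 · 2 · 2 · 0
3 · 2 · 1 · 3 · 2 · 0
3) 2 · 0 · 2 · 1 · 0 · 2
0 · 3 · 3 · 3 · 1 · 1
3 · 1 · 1 · 2 · 3 · 0
3 · 0 · 2 · 0 · 3 · 2
0 · 2 · 2 · 2 · 2 · 0
3 · 2 · 1 · 3 · 2 · 0
4) 2 · 0 · 2 · 1 · 0 · 2
1 · 3 · 3 · 3 · 1 · 1
1 · 2 · 1 · 2 · 3 · 0
0 · 1 · 2 · 0 · 3 · 2
1 · 2 · 2 · 2 · 2 · 0
3 · 2 · 1 · 3 · 2 · 0
5) 2 · 0 · 2 · 1 · 0 · 2
1 · 3 · 3 · 3 · 1 · 1
2 · 2 · 1 · 2 · 3 · 0
0 · 1 · 2 · 0 · 3 · 2
1 · 2 · 2 · 2 · 2 · 0
3 · 2 · 1 · 3 · 2 · 0
6) 2 · 0 · 2 · 1 · 0 · 2
1 · 3 · 3 · 3 · 1 · 1
3 · 2 · 1 · 2 · 3 · 0
0 · 1 · 2 · 0 · 3 · 2
1 · 2 · 2 · 2 · 2 · 0
3 · 2 · 1 · 3 · 2 · 0
7) 2 · 0 · 2 · 1 · 0 · 2
2 · 3 · 3 · 3 · 1 · 1
0 · 3 · 1 · 2 · 3 · 0
1 · 1 · 2 · 0 · 3 · 2
1 · 2 · 2 · 2 · 2 · 0
3 · 2 · 1 · 3 · 2 · 0
8) 2 · 0 · 2 · 1 · 0 · 2
2 · 3 · 3 · 3 · 1 · 1
1 · 3 · 1 · 2 · 3 · 0
1 · 1 · 2 · 0 · 3 · 2
1 · 2 · 2 · 2 · 2 · 0
3 · 2 · 1 · 3 · 2 · 0
9) 2 · 0 · 2 · 1 · 0 · 2
2 · 3 · 3 · 3 · 1 · 1
2 · 3 · 1 · 2 · 3 · 0
1 · 1 · 2 · 0 · 3 · 2
1 · 2 · 2 · 2 · 2 · 0
3 · 2 · 1 · 3 · 2 · 0
10) 2 · 0 · 2 · 1 · 0 · 2
2 · 3 · 3 · 3 · 1 · 1
3 · 3 · 1 · 2 · 3 · 0
1 · 1 · 2 · 0 · 3 · 2
1 · 2 · 2 · 2 · 2 · 0
3 · 2 · 1 · 3 · 2 · 0
11) 3 · 1 · 3 · 2 · 0 · 2
0 · 2 · 1 · 0 · 2 · 1
2 · 1 · 3 · 3 · 3 · 0
2 · 2 · 2 · 0 · 3 · 2
1 · 2 · 2 · 2 · 2 · 0
3 · 2 · 1 · 3 · 2 · 0
12) 3 · 1 · 3 · 2 · 0 · 2
0 · 2 · 1 · 0 · 2 · 1
3 · 1 · 3 · 3 · 3 · 0
2 · 2 · 2 · 0 · 3 · 2
1 · 2 · 2 · 2 · 2 · 0
3 · 2 · 1 · 3 · 2 · 0
13) 3 · 1 · 3 · 2 · 0 · 2
1 · 2 · 1 · 0 · 2 · 1
0 · 2 · 3 · 3 · 3 · 0
3 · 2 · 2 · 0 · 3 · 2
1 · 2 · 2 · 2 · 2 · 0
3 · 2 · 1 · 3 · 2 · 0
14) 3 · 1 · 3 · 2 · 0 · 2
1 · 2 · 1 · 0 · 2 · 1
1 · 2 · 3 · 3 · 3 · 0
3 · 2 · 2 · 0 · 3 · 2
1 · 2 · 2 · 2 · 2 · 0
3 · 2 · 1 · 3 · 2 · 0
15) 3 · 1 · 3 · 2 · 0 · 2
1 · 2 · 1 · 0 · 2 · 1
2 · 2 · 3 · 3 · 3 · 0
3 · 2 · 2 · 0 · 3 · 2
1 · 2 · 2 · 2 · 2 · 0
3 · 2 · 1 · 3 · 2 · 0
16) 3 · 1 · 3 · 2 · 0 · 2
1 · 2 · 1 · 0 · 2 · 1
3 · 2 · 3 · 3 · 3 · 0
3 · 2 · 2 · 0 · 3 · 2
1 · 2 · 2 · 2 · 2 · 0
3 · 2 · 1 · 3 · 2 · 0
17) 3 · 1 · 3 · 2 · 0 · 2
2 · 2 · 1 · 0 · 2 · 1
1 · 3 · 3 · 3 · 3 · 0
0 · 3 · 2 · 0 · 3 · 2
2 · 2 · 2 · 2 · 2 · 0
3 · 2 · 1 · 3 · 2 · 0
18) 3 · 1 · 3 · 2 · 0 · 2
2 · 2 · 1 · 0 · 2 · 1
2 · 3 · 3 · 3 · 3 · 0
0 · 3 · 2 · 0 · 3 · 2
2 · 2 · 2 · 2 · 2 · 0
3 · 2 · 1 · 3 · 2 · 0
19) 3 · 1 · 3 · 2 · 0 · 2
2 · 2 · 1 · 0 · 2 · 1
3 · 3 · 3 · 3 · 3 · 0
0 · 3 · 2 · 0 · 3 · 2
2 · 2 · 2 · 2 · 2 · 0
3 · 2 · 1 · 3 · 2 · 0
20) 3 · 1 · 3 · 2 · 0 · 2
3 · 3 · 2 · 1 · 3 · 1
1 · 2 · 2 · 1 · 1 · 1
2 · 1 · 0 · 3 · 0 · 3
2 · 3 · 3 · 2 · 3 · 0
3 · 2 · 1 · 3 · 2 · 0

3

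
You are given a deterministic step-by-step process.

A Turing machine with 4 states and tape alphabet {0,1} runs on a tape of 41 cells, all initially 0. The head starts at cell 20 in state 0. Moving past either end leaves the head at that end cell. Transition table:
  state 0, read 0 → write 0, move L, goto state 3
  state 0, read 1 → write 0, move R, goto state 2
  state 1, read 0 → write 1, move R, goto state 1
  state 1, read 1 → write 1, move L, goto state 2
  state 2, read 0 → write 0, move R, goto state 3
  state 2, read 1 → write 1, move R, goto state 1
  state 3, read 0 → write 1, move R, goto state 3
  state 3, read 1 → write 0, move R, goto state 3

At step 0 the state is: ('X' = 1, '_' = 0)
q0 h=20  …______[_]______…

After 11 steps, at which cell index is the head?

t=0: q0 h=20  …______[_]______…
t=1: q3 h=19  …______[_]______…
t=2: q3 h=20  …_____X[_]______…
t=3: q3 h=21  …____XX[_]______…
t=4: q3 h=22  …___XXX[_]______…
t=5: q3 h=23  …__XXXX[_]______…
t=6: q3 h=24  …_XXXXX[_]______…
t=7: q3 h=25  …XXXXXX[_]______…
t=8: q3 h=26  …XXXXXX[_]______…
t=9: q3 h=27  …XXXXXX[_]______…
t=10: q3 h=28  …XXXXXX[_]______…
t=11: q3 h=29  …XXXXXX[_]______…

29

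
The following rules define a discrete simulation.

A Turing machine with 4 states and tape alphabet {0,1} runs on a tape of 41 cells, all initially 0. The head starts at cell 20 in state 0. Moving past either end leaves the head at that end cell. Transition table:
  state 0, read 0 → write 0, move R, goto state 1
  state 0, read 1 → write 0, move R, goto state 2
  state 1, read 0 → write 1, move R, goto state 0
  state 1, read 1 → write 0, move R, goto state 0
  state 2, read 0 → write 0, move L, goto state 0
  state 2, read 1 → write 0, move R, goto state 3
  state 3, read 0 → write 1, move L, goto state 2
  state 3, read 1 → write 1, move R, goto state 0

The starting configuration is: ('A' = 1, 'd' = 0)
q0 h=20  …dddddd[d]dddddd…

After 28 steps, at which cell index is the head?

40

gen 0: q0 h=20  …dddddd[d]dddddd…
gen 1: q1 h=21  …dddddd[d]dddddd…
gen 2: q0 h=22  …dddddA[d]dddddd…
gen 3: q1 h=23  …ddddAd[d]dddddd…
gen 4: q0 h=24  …dddAdA[d]dddddd…
gen 5: q1 h=25  …ddAdAd[d]dddddd…
gen 6: q0 h=26  …dAdAdA[d]dddddd…
gen 7: q1 h=27  …AdAdAd[d]dddddd…
gen 8: q0 h=28  …dAdAdA[d]dddddd…
gen 9: q1 h=29  …AdAdAd[d]dddddd…
gen 10: q0 h=30  …dAdAdA[d]dddddd…
gen 11: q1 h=31  …AdAdAd[d]dddddd…
gen 12: q0 h=32  …dAdAdA[d]dddddd…
gen 13: q1 h=33  …AdAdAd[d]dddddd…
gen 14: q0 h=34  …dAdAdA[d]dddddd|
gen 15: q1 h=35  …AdAdAd[d]ddddd|
gen 16: q0 h=36  …dAdAdA[d]dddd|
gen 17: q1 h=37  …AdAdAd[d]ddd|
gen 18: q0 h=38  …dAdAdA[d]dd|
gen 19: q1 h=39  …AdAdAd[d]d|
gen 20: q0 h=40  …dAdAdA[d]|
gen 21: q1 h=40  …dAdAdA[d]|
gen 22: q0 h=40  …dAdAdA[A]|
gen 23: q2 h=40  …dAdAdA[d]|
gen 24: q0 h=39  …AdAdAd[A]d|
gen 25: q2 h=40  …dAdAdd[d]|
gen 26: q0 h=39  …AdAdAd[d]d|
gen 27: q1 h=40  …dAdAdd[d]|
gen 28: q0 h=40  …dAdAdd[A]|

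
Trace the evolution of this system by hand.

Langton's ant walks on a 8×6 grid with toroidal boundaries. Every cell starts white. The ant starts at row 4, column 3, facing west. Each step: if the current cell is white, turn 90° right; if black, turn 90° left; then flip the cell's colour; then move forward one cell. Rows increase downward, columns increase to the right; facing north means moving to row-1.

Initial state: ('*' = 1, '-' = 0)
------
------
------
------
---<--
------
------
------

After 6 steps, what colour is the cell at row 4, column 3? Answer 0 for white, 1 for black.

[0] ------
------
------
------
---<--
------
------
------
[1] ------
------
------
---^--
---*--
------
------
------
[2] ------
------
------
---*>-
---*--
------
------
------
[3] ------
------
------
---**-
---*v-
------
------
------
[4] ------
------
------
---**-
---<*-
------
------
------
[5] ------
------
------
---**-
----*-
---v--
------
------
[6] ------
------
------
---**-
----*-
--<*--
------
------

0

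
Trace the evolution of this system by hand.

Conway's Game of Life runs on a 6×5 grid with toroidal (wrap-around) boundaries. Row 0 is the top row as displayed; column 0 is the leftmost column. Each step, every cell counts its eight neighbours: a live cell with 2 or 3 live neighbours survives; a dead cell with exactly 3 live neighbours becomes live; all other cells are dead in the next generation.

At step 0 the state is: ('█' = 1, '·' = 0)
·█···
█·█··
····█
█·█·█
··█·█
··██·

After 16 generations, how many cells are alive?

15

t=0: ·█···
█·█··
····█
█·█·█
··█·█
··██·
t=1: ·█·█·
██···
····█
██··█
█·█·█
·███·
t=2: ···██
███·█
····█
·█···
·····
·····
t=3: ·████
·██··
··███
·····
·····
·····
t=4: ██·█·
·····
·███·
···█·
·····
··██·
t=5: ·█·██
█··██
··██·
···█·
··██·
·████
t=6: ·█···
██···
··█··
····█
·█···
·█···
t=7: ·██··
███··
██···
·····
█····
███··
t=8: ···█·
·····
█·█··
██···
█····
█·█··
t=9: ·····
·····
█····
█···█
█···█
·█··█
t=10: ·····
·····
█···█
·█···
·█·█·
····█
t=11: ·····
·····
█····
·██·█
█·█··
·····
t=12: ·····
·····
██···
··███
█·██·
·····
t=13: ·····
·····
█████
·····
·██··
·····
t=14: ·····
█████
█████
····█
·····
·····
t=15: █████
·····
·····
·██·█
·····
·····
t=16: █████
█████
·····
·····
·····
█████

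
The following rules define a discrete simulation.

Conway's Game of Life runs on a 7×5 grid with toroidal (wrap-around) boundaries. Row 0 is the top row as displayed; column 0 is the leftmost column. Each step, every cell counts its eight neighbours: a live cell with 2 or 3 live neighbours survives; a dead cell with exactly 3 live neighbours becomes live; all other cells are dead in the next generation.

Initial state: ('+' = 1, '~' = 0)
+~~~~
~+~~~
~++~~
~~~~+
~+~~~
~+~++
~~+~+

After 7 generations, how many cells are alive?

7

gen 0: +~~~~
~+~~~
~++~~
~~~~+
~+~~~
~+~++
~~+~+
gen 1: ++~~~
+++~~
+++~~
+++~~
~~+++
~+~++
~++~+
gen 2: ~~~++
~~~~+
~~~++
~~~~~
~~~~~
~+~~~
~~~~+
gen 3: +~~++
+~~~~
~~~++
~~~~~
~~~~~
~~~~~
+~~++
gen 4: ~+~+~
+~~~~
~~~~+
~~~~~
~~~~~
~~~~+
+~~+~
gen 5: +++~~
+~~~+
~~~~~
~~~~~
~~~~~
~~~~+
+~++~
gen 6: ~~+~~
+~~~+
~~~~~
~~~~~
~~~~~
~~~++
+~++~
gen 7: +~+~~
~~~~~
~~~~~
~~~~~
~~~~~
~~+++
~++~~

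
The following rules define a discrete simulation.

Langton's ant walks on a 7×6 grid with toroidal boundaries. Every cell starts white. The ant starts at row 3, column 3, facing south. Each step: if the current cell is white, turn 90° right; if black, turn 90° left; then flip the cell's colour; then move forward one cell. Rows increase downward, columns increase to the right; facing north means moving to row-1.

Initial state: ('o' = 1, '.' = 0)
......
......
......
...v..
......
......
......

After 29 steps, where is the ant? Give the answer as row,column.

1,4

0) ......
......
......
...v..
......
......
......
1) ......
......
......
..<o..
......
......
......
2) ......
......
..^...
..oo..
......
......
......
3) ......
......
..o>..
..oo..
......
......
......
4) ......
......
..oo..
..ov..
......
......
......
5) ......
......
..oo..
..o.>.
......
......
......
6) ......
......
..oo..
..o.o.
....v.
......
......
7) ......
......
..oo..
..o.o.
...<o.
......
......
8) ......
......
..oo..
..o^o.
...oo.
......
......
9) ......
......
..oo..
..oo>.
...oo.
......
......
10) ......
......
..oo^.
..oo..
...oo.
......
......
11) ......
......
..ooo>
..oo..
...oo.
......
......
12) ......
......
..oooo
..oo.v
...oo.
......
......
13) ......
......
..oooo
..oo<o
...oo.
......
......
14) ......
......
..oo^o
..oooo
...oo.
......
......
15) ......
......
..o<.o
..oooo
...oo.
......
......
16) ......
......
..o..o
..ovoo
...oo.
......
......
17) ......
......
..o..o
..o.>o
...oo.
......
......
18) ......
......
..o.^o
..o..o
...oo.
......
......
19) ......
......
..o.o>
..o..o
...oo.
......
......
20) ......
.....^
..o.o.
..o..o
...oo.
......
......
21) ......
>....o
..o.o.
..o..o
...oo.
......
......
22) ......
o....o
v.o.o.
..o..o
...oo.
......
......
23) ......
o....o
o.o.o<
..o..o
...oo.
......
......
24) ......
o....^
o.o.oo
..o..o
...oo.
......
......
25) ......
o...<.
o.o.oo
..o..o
...oo.
......
......
26) ....^.
o...o.
o.o.oo
..o..o
...oo.
......
......
27) ....o>
o...o.
o.o.oo
..o..o
...oo.
......
......
28) ....oo
o...ov
o.o.oo
..o..o
...oo.
......
......
29) ....oo
o...<o
o.o.oo
..o..o
...oo.
......
......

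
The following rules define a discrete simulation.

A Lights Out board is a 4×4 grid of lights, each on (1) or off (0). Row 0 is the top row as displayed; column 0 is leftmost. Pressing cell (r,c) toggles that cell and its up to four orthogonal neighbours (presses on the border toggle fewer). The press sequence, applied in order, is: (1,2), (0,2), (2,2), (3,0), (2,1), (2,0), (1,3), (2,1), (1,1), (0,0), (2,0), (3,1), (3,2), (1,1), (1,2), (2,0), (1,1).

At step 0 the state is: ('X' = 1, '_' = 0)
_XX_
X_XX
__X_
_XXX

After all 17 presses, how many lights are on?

[0] _XX_
X_XX
__X_
_XXX
[1] _X__
XX__
____
_XXX
[2] __XX
XXX_
____
_XXX
[3] __XX
XX__
_XXX
_X_X
[4] __XX
XX__
XXXX
X__X
[5] __XX
X___
___X
XX_X
[6] __XX
____
XX_X
_X_X
[7] __X_
__XX
XX__
_X_X
[8] __X_
_XXX
__X_
___X
[9] _XX_
X__X
_XX_
___X
[10] X_X_
___X
_XX_
___X
[11] X_X_
X__X
X_X_
X__X
[12] X_X_
X__X
XXX_
_XXX
[13] X_X_
X__X
XX__
____
[14] XXX_
_XXX
X___
____
[15] XX__
____
X_X_
____
[16] XX__
X___
_XX_
X___
[17] X___
_XX_
__X_
X___

5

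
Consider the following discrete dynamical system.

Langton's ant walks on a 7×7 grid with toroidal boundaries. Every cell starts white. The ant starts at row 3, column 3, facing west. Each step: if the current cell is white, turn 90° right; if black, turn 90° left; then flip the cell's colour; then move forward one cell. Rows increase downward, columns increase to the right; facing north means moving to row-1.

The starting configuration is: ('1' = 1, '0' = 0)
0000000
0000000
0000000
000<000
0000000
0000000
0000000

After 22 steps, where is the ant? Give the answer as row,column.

6,4

k=0  0000000
0000000
0000000
000<000
0000000
0000000
0000000
k=1  0000000
0000000
000^000
0001000
0000000
0000000
0000000
k=2  0000000
0000000
0001>00
0001000
0000000
0000000
0000000
k=3  0000000
0000000
0001100
0001v00
0000000
0000000
0000000
k=4  0000000
0000000
0001100
000<100
0000000
0000000
0000000
k=5  0000000
0000000
0001100
0000100
000v000
0000000
0000000
k=6  0000000
0000000
0001100
0000100
00<1000
0000000
0000000
k=7  0000000
0000000
0001100
00^0100
0011000
0000000
0000000
k=8  0000000
0000000
0001100
001>100
0011000
0000000
0000000
k=9  0000000
0000000
0001100
0011100
001v000
0000000
0000000
k=10  0000000
0000000
0001100
0011100
0010>00
0000000
0000000
k=11  0000000
0000000
0001100
0011100
0010100
0000v00
0000000
k=12  0000000
0000000
0001100
0011100
0010100
000<100
0000000
k=13  0000000
0000000
0001100
0011100
001^100
0001100
0000000
k=14  0000000
0000000
0001100
0011100
0011>00
0001100
0000000
k=15  0000000
0000000
0001100
0011^00
0011000
0001100
0000000
k=16  0000000
0000000
0001100
001<000
0011000
0001100
0000000
k=17  0000000
0000000
0001100
0010000
001v000
0001100
0000000
k=18  0000000
0000000
0001100
0010000
0010>00
0001100
0000000
k=19  0000000
0000000
0001100
0010000
0010100
0001v00
0000000
k=20  0000000
0000000
0001100
0010000
0010100
00010>0
0000000
k=21  0000000
0000000
0001100
0010000
0010100
0001010
00000v0
k=22  0000000
0000000
0001100
0010000
0010100
0001010
0000<10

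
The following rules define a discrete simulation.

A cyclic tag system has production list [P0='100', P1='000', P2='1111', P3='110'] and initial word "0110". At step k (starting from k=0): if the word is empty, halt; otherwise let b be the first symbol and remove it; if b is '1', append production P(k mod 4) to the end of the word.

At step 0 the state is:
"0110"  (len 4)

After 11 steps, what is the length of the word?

t=0: "0110"  (len 4)
t=1: "110"  (len 3)
t=2: "10000"  (len 5)
t=3: "00001111"  (len 8)
t=4: "0001111"  (len 7)
t=5: "001111"  (len 6)
t=6: "01111"  (len 5)
t=7: "1111"  (len 4)
t=8: "111110"  (len 6)
t=9: "11110100"  (len 8)
t=10: "1110100000"  (len 10)
t=11: "1101000001111"  (len 13)

13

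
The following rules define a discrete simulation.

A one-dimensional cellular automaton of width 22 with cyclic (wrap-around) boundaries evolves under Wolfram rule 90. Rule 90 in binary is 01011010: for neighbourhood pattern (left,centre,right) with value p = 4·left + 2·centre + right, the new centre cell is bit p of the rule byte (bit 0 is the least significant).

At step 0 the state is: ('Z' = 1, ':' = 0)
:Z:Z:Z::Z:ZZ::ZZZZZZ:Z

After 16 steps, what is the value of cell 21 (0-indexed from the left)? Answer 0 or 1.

gen 0: :Z:Z:Z::Z:ZZ::ZZZZZZ:Z
gen 1: ::::::ZZ::ZZZZZ::::Z::
gen 2: :::::ZZZZZZ:::ZZ::Z:Z:
gen 3: ::::ZZ::::ZZ:ZZZZZ:::Z
gen 4: Z::ZZZZ::ZZZ:Z:::ZZ:Z:
gen 5: :ZZZ::ZZZZ:Z::Z:ZZZ:::
gen 6: ZZ:ZZZZ::Z::ZZ::Z:ZZ::
gen 7: ZZ:Z::ZZZ:ZZZZZZ::ZZZZ
gen 8: :Z::ZZZ:Z:Z::::ZZZZ:::
gen 9: Z:ZZZ:Z::::Z::ZZ::ZZ::
gen 10: ::Z:Z::Z::Z:ZZZZZZZZZZ
gen 11: ZZ:::ZZ:ZZ::Z::::::::Z
gen 12: :ZZ:ZZZ:ZZZZ:Z::::::ZZ
gen 13: :ZZ:Z:Z:Z::Z::Z::::ZZZ
gen 14: :ZZ::::::ZZ:ZZ:Z::ZZ:Z
gen 15: :ZZZ::::ZZZ:ZZ::ZZZZ::
gen 16: ZZ:ZZ::ZZ:Z:ZZZZZ::ZZ:

0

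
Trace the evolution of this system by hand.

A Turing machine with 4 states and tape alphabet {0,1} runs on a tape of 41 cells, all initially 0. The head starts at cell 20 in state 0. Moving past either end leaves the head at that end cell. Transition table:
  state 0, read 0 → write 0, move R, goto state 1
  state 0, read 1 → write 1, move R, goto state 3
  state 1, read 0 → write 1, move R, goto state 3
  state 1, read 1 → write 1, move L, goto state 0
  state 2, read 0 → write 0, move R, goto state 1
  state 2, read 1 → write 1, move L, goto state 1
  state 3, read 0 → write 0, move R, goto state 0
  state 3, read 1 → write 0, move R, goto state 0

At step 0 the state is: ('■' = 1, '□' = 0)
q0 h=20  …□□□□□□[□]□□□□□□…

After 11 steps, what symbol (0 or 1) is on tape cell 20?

step 0: q0 h=20  …□□□□□□[□]□□□□□□…
step 1: q1 h=21  …□□□□□□[□]□□□□□□…
step 2: q3 h=22  …□□□□□■[□]□□□□□□…
step 3: q0 h=23  …□□□□■□[□]□□□□□□…
step 4: q1 h=24  …□□□■□□[□]□□□□□□…
step 5: q3 h=25  …□□■□□■[□]□□□□□□…
step 6: q0 h=26  …□■□□■□[□]□□□□□□…
step 7: q1 h=27  …■□□■□□[□]□□□□□□…
step 8: q3 h=28  …□□■□□■[□]□□□□□□…
step 9: q0 h=29  …□■□□■□[□]□□□□□□…
step 10: q1 h=30  …■□□■□□[□]□□□□□□…
step 11: q3 h=31  …□□■□□■[□]□□□□□□…

0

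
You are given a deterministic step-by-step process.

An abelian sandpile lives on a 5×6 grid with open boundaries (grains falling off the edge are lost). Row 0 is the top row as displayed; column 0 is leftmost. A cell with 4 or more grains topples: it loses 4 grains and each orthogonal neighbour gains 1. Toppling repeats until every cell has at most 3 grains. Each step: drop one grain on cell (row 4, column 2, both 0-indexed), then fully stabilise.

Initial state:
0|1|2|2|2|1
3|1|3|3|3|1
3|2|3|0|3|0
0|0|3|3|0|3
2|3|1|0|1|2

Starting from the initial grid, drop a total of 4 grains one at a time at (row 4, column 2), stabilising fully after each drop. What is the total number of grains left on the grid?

step 0: 0|1|2|2|2|1
3|1|3|3|3|1
3|2|3|0|3|0
0|0|3|3|0|3
2|3|1|0|1|2
step 1: 0|1|2|2|2|1
3|1|3|3|3|1
3|2|3|0|3|0
0|0|3|3|0|3
2|3|2|0|1|2
step 2: 0|1|2|2|2|1
3|1|3|3|3|1
3|2|3|0|3|0
0|0|3|3|0|3
2|3|3|0|1|2
step 3: 0|1|3|3|3|1
3|2|1|2|1|2
3|3|2|0|1|1
0|2|2|1|2|3
3|0|2|2|1|2
step 4: 0|1|3|3|3|1
3|2|1|2|1|2
3|3|2|0|1|1
0|2|2|1|2|3
3|0|3|2|1|2

53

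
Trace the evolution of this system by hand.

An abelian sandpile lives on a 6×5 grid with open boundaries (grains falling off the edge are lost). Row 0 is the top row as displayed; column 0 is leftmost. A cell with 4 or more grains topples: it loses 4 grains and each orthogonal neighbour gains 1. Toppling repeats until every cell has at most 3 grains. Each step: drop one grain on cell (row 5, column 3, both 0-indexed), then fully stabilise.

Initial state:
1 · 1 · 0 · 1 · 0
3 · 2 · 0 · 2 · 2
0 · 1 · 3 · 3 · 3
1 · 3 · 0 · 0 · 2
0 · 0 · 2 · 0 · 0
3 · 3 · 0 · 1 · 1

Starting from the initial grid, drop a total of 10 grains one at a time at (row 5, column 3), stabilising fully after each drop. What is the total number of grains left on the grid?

t=0: 1 · 1 · 0 · 1 · 0
3 · 2 · 0 · 2 · 2
0 · 1 · 3 · 3 · 3
1 · 3 · 0 · 0 · 2
0 · 0 · 2 · 0 · 0
3 · 3 · 0 · 1 · 1
t=1: 1 · 1 · 0 · 1 · 0
3 · 2 · 0 · 2 · 2
0 · 1 · 3 · 3 · 3
1 · 3 · 0 · 0 · 2
0 · 0 · 2 · 0 · 0
3 · 3 · 0 · 2 · 1
t=2: 1 · 1 · 0 · 1 · 0
3 · 2 · 0 · 2 · 2
0 · 1 · 3 · 3 · 3
1 · 3 · 0 · 0 · 2
0 · 0 · 2 · 0 · 0
3 · 3 · 0 · 3 · 1
t=3: 1 · 1 · 0 · 1 · 0
3 · 2 · 0 · 2 · 2
0 · 1 · 3 · 3 · 3
1 · 3 · 0 · 0 · 2
0 · 0 · 2 · 1 · 0
3 · 3 · 1 · 0 · 2
t=4: 1 · 1 · 0 · 1 · 0
3 · 2 · 0 · 2 · 2
0 · 1 · 3 · 3 · 3
1 · 3 · 0 · 0 · 2
0 · 0 · 2 · 1 · 0
3 · 3 · 1 · 1 · 2
t=5: 1 · 1 · 0 · 1 · 0
3 · 2 · 0 · 2 · 2
0 · 1 · 3 · 3 · 3
1 · 3 · 0 · 0 · 2
0 · 0 · 2 · 1 · 0
3 · 3 · 1 · 2 · 2
t=6: 1 · 1 · 0 · 1 · 0
3 · 2 · 0 · 2 · 2
0 · 1 · 3 · 3 · 3
1 · 3 · 0 · 0 · 2
0 · 0 · 2 · 1 · 0
3 · 3 · 1 · 3 · 2
t=7: 1 · 1 · 0 · 1 · 0
3 · 2 · 0 · 2 · 2
0 · 1 · 3 · 3 · 3
1 · 3 · 0 · 0 · 2
0 · 0 · 2 · 2 · 0
3 · 3 · 2 · 0 · 3
t=8: 1 · 1 · 0 · 1 · 0
3 · 2 · 0 · 2 · 2
0 · 1 · 3 · 3 · 3
1 · 3 · 0 · 0 · 2
0 · 0 · 2 · 2 · 0
3 · 3 · 2 · 1 · 3
t=9: 1 · 1 · 0 · 1 · 0
3 · 2 · 0 · 2 · 2
0 · 1 · 3 · 3 · 3
1 · 3 · 0 · 0 · 2
0 · 0 · 2 · 2 · 0
3 · 3 · 2 · 2 · 3
t=10: 1 · 1 · 0 · 1 · 0
3 · 2 · 0 · 2 · 2
0 · 1 · 3 · 3 · 3
1 · 3 · 0 · 0 · 2
0 · 0 · 2 · 2 · 0
3 · 3 · 2 · 3 · 3

46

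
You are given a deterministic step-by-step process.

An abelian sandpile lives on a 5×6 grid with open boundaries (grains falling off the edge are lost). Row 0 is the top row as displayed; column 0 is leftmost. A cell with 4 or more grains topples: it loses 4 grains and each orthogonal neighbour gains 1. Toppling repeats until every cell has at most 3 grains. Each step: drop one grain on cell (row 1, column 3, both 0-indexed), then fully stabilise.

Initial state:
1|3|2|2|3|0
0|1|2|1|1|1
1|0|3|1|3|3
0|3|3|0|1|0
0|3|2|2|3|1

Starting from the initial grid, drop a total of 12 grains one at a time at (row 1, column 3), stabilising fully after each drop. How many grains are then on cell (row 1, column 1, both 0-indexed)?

0

t=0: 1|3|2|2|3|0
0|1|2|1|1|1
1|0|3|1|3|3
0|3|3|0|1|0
0|3|2|2|3|1
t=1: 1|3|2|2|3|0
0|1|2|2|1|1
1|0|3|1|3|3
0|3|3|0|1|0
0|3|2|2|3|1
t=2: 1|3|2|2|3|0
0|1|2|3|1|1
1|0|3|1|3|3
0|3|3|0|1|0
0|3|2|2|3|1
t=3: 1|3|2|3|3|0
0|1|3|0|2|1
1|0|3|2|3|3
0|3|3|0|1|0
0|3|2|2|3|1
t=4: 1|3|2|3|3|0
0|1|3|1|2|1
1|0|3|2|3|3
0|3|3|0|1|0
0|3|2|2|3|1
t=5: 1|3|2|3|3|0
0|1|3|2|2|1
1|0|3|2|3|3
0|3|3|0|1|0
0|3|2|2|3|1
t=6: 1|3|2|3|3|0
0|1|3|3|2|1
1|0|3|2|3|3
0|3|3|0|1|0
0|3|2|2|3|1
t=7: 2|0|1|3|1|1
0|3|3|0|2|3
1|2|2|2|2|0
1|1|2|2|2|1
1|1|0|3|3|1
t=8: 2|0|1|3|1|1
0|3|3|1|2|3
1|2|2|2|2|0
1|1|2|2|2|1
1|1|0|3|3|1
t=9: 2|0|1|3|1|1
0|3|3|2|2|3
1|2|2|2|2|0
1|1|2|2|2|1
1|1|0|3|3|1
t=10: 2|0|1|3|1|1
0|3|3|3|2|3
1|2|2|2|2|0
1|1|2|2|2|1
1|1|0|3|3|1
t=11: 2|1|3|0|2|1
1|0|1|2|3|3
1|3|3|3|2|0
1|1|2|2|2|1
1|1|0|3|3|1
t=12: 2|1|3|0|2|1
1|0|1|3|3|3
1|3|3|3|2|0
1|1|2|2|2|1
1|1|0|3|3|1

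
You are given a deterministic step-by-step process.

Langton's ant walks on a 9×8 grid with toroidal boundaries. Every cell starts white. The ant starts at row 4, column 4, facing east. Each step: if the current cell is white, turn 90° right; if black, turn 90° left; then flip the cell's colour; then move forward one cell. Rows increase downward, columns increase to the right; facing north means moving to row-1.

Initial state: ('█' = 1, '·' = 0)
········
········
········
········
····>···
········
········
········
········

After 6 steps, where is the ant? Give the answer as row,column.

3,5

gen 0: ········
········
········
········
····>···
········
········
········
········
gen 1: ········
········
········
········
····█···
····v···
········
········
········
gen 2: ········
········
········
········
····█···
···<█···
········
········
········
gen 3: ········
········
········
········
···^█···
···██···
········
········
········
gen 4: ········
········
········
········
···█>···
···██···
········
········
········
gen 5: ········
········
········
····^···
···█····
···██···
········
········
········
gen 6: ········
········
········
····█>··
···█····
···██···
········
········
········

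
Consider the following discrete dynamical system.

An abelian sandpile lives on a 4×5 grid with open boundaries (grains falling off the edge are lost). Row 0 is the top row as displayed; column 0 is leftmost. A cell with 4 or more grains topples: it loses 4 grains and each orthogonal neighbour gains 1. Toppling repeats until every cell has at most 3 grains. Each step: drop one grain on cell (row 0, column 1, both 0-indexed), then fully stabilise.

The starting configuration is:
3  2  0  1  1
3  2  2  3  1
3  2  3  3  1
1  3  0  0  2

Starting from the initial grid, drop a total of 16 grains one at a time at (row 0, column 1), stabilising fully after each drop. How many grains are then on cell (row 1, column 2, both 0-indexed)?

gen 0: 3  2  0  1  1
3  2  2  3  1
3  2  3  3  1
1  3  0  0  2
gen 1: 3  3  0  1  1
3  2  2  3  1
3  2  3  3  1
1  3  0  0  2
gen 2: 1  2  2  2  1
2  2  1  1  2
1  2  2  1  2
3  0  2  1  2
gen 3: 1  3  2  2  1
2  2  1  1  2
1  2  2  1  2
3  0  2  1  2
gen 4: 2  0  3  2  1
2  3  1  1  2
1  2  2  1  2
3  0  2  1  2
gen 5: 2  1  3  2  1
2  3  1  1  2
1  2  2  1  2
3  0  2  1  2
gen 6: 2  2  3  2  1
2  3  1  1  2
1  2  2  1  2
3  0  2  1  2
gen 7: 2  3  3  2  1
2  3  1  1  2
1  2  2  1  2
3  0  2  1  2
gen 8: 3  2  0  3  1
3  0  3  1  2
1  3  2  1  2
3  0  2  1  2
gen 9: 3  3  0  3  1
3  0  3  1  2
1  3  2  1  2
3  0  2  1  2
gen 10: 1  1  1  3  1
0  2  3  1  2
2  3  2  1  2
3  0  2  1  2
gen 11: 1  2  1  3  1
0  2  3  1  2
2  3  2  1  2
3  0  2  1  2
gen 12: 1  3  1  3  1
0  2  3  1  2
2  3  2  1  2
3  0  2  1  2
gen 13: 2  0  2  3  1
0  3  3  1  2
2  3  2  1  2
3  0  2  1  2
gen 14: 2  1  2  3  1
0  3  3  1  2
2  3  2  1  2
3  0  2  1  2
gen 15: 2  2  2  3  1
0  3  3  1  2
2  3  2  1  2
3  0  2  1  2
gen 16: 2  3  2  3  1
0  3  3  1  2
2  3  2  1  2
3  0  2  1  2

3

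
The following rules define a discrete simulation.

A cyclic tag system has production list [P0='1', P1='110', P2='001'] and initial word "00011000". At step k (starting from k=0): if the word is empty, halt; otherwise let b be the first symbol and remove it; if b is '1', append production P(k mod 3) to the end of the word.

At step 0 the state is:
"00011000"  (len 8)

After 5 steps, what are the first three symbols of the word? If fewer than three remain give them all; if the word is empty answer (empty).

000

t=0: "00011000"  (len 8)
t=1: "0011000"  (len 7)
t=2: "011000"  (len 6)
t=3: "11000"  (len 5)
t=4: "10001"  (len 5)
t=5: "0001110"  (len 7)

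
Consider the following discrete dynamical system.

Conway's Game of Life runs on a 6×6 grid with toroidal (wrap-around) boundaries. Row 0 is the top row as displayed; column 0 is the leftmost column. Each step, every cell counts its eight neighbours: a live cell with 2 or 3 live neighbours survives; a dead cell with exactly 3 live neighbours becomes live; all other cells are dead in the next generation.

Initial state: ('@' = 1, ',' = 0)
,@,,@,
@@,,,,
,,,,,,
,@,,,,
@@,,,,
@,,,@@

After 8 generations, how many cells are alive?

0) ,@,,@,
@@,,,,
,,,,,,
,@,,,,
@@,,,,
@,,,@@
1) ,@,,@,
@@,,,,
@@,,,,
@@,,,,
,@,,,,
,,,,@,
2) @@,,,@
,,@,,@
,,@,,@
,,@,,,
@@,,,,
,,,,,,
3) @@,,,@
,,@,@@
,@@@,,
@,@,,,
,@,,,,
,,,,,@
4) ,@,,,,
,,,,@@
@,,,@@
@,,@,,
@@,,,,
,@,,,@
5) ,,,,@@
,,,,@,
@,,@,,
,,,,@,
,@@,,@
,@@,,,
6) ,,,@@@
,,,@@,
,,,@@@
@@@@@@
@@@@,,
,@@@@@
7) @,,,,,
,,@,,,
,@,,,,
,,,,,,
,,,,,,
,,,,,,
8) ,,,,,,
,@,,,,
,,,,,,
,,,,,,
,,,,,,
,,,,,,

1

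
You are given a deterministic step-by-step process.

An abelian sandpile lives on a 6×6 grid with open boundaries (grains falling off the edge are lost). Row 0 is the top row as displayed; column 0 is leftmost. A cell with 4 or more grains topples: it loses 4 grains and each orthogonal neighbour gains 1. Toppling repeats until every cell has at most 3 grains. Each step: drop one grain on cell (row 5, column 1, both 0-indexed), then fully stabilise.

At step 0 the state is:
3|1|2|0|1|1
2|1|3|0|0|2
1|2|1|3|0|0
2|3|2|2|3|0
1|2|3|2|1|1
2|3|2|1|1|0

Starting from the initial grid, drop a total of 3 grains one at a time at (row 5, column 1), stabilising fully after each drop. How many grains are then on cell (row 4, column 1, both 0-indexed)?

3

[0] 3|1|2|0|1|1
2|1|3|0|0|2
1|2|1|3|0|0
2|3|2|2|3|0
1|2|3|2|1|1
2|3|2|1|1|0
[1] 3|1|2|0|1|1
2|1|3|0|0|2
1|2|1|3|0|0
2|3|2|2|3|0
1|3|3|2|1|1
3|0|3|1|1|0
[2] 3|1|2|0|1|1
2|1|3|0|0|2
1|2|1|3|0|0
2|3|2|2|3|0
1|3|3|2|1|1
3|1|3|1|1|0
[3] 3|1|2|0|1|1
2|1|3|0|0|2
1|2|1|3|0|0
2|3|2|2|3|0
1|3|3|2|1|1
3|2|3|1|1|0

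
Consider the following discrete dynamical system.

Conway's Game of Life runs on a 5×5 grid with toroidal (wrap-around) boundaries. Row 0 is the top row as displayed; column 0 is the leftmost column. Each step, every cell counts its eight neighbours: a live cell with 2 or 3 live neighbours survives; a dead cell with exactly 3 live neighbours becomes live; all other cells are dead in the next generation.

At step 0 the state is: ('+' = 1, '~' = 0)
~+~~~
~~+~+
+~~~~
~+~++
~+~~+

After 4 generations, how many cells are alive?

k=0  ~+~~~
~~+~+
+~~~~
~+~++
~+~~+
k=1  ~+++~
++~~~
+++~~
~++++
~+~++
k=2  ~~~+~
~~~++
~~~~~
~~~~~
~~~~~
k=3  ~~~++
~~~++
~~~~~
~~~~~
~~~~~
k=4  ~~~++
~~~++
~~~~~
~~~~~
~~~~~

4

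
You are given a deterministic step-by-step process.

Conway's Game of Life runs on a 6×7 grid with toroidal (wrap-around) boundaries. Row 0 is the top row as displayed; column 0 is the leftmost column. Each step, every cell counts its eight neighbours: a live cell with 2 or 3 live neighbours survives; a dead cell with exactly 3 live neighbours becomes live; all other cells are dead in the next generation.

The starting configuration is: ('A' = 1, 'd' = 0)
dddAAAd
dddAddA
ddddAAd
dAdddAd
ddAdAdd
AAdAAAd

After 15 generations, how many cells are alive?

2

0) dddAAAd
dddAddA
ddddAAd
dAdddAd
ddAdAdd
AAdAAAd
1) Adddddd
dddAddA
ddddAAA
dddAdAd
AdAdddA
dAddddA
2) AdddddA
AdddAdA
dddAddA
AddAddd
AAAddAA
dAddddA
3) dAddddd
ddddddd
dddAAAA
dddAAAd
ddAddAd
ddAdddd
4) ddddddd
ddddAAd
dddAddA
ddAdddd
ddAddAd
dAAdddd
5) ddddddd
ddddAAd
dddAAAd
ddAAddd
ddAAddd
dAAdddd
6) ddddddd
dddAdAd
ddAddAd
ddddddd
ddddddd
dAAAddd
7) dddAAdd
ddddAdd
ddddAdd
ddddddd
ddAdddd
ddAdddd
8) dddAAdd
ddddAAd
ddddddd
ddddddd
ddddddd
ddAdddd
9) dddAAAd
dddAAAd
ddddddd
ddddddd
ddddddd
dddAddd
10) ddAddAd
dddAdAd
ddddAdd
ddddddd
ddddddd
dddAddd
11) ddAAddd
dddAdAd
ddddAdd
ddddddd
ddddddd
ddddddd
12) ddAAAdd
ddAAddd
ddddAdd
ddddddd
ddddddd
ddddddd
13) ddAdAdd
ddAdddd
dddAddd
ddddddd
ddddddd
dddAddd
14) ddAdddd
ddAdddd
ddddddd
ddddddd
ddddddd
dddAddd
15) ddAAddd
ddddddd
ddddddd
ddddddd
ddddddd
ddddddd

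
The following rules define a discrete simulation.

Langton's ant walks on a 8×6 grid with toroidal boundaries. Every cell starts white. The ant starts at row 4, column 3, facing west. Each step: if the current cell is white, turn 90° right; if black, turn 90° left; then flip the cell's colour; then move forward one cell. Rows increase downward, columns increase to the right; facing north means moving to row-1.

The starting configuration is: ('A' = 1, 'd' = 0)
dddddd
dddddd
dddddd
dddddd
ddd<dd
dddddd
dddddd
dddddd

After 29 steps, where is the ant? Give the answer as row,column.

k=0  dddddd
dddddd
dddddd
dddddd
ddd<dd
dddddd
dddddd
dddddd
k=1  dddddd
dddddd
dddddd
ddd^dd
dddAdd
dddddd
dddddd
dddddd
k=2  dddddd
dddddd
dddddd
dddA>d
dddAdd
dddddd
dddddd
dddddd
k=3  dddddd
dddddd
dddddd
dddAAd
dddAvd
dddddd
dddddd
dddddd
k=4  dddddd
dddddd
dddddd
dddAAd
ddd<Ad
dddddd
dddddd
dddddd
k=5  dddddd
dddddd
dddddd
dddAAd
ddddAd
dddvdd
dddddd
dddddd
k=6  dddddd
dddddd
dddddd
dddAAd
ddddAd
dd<Add
dddddd
dddddd
k=7  dddddd
dddddd
dddddd
dddAAd
dd^dAd
ddAAdd
dddddd
dddddd
k=8  dddddd
dddddd
dddddd
dddAAd
ddA>Ad
ddAAdd
dddddd
dddddd
k=9  dddddd
dddddd
dddddd
dddAAd
ddAAAd
ddAvdd
dddddd
dddddd
k=10  dddddd
dddddd
dddddd
dddAAd
ddAAAd
ddAd>d
dddddd
dddddd
k=11  dddddd
dddddd
dddddd
dddAAd
ddAAAd
ddAdAd
ddddvd
dddddd
k=12  dddddd
dddddd
dddddd
dddAAd
ddAAAd
ddAdAd
ddd<Ad
dddddd
k=13  dddddd
dddddd
dddddd
dddAAd
ddAAAd
ddA^Ad
dddAAd
dddddd
k=14  dddddd
dddddd
dddddd
dddAAd
ddAAAd
ddAA>d
dddAAd
dddddd
k=15  dddddd
dddddd
dddddd
dddAAd
ddAA^d
ddAAdd
dddAAd
dddddd
k=16  dddddd
dddddd
dddddd
dddAAd
ddA<dd
ddAAdd
dddAAd
dddddd
k=17  dddddd
dddddd
dddddd
dddAAd
ddAddd
ddAvdd
dddAAd
dddddd
k=18  dddddd
dddddd
dddddd
dddAAd
ddAddd
ddAd>d
dddAAd
dddddd
k=19  dddddd
dddddd
dddddd
dddAAd
ddAddd
ddAdAd
dddAvd
dddddd
k=20  dddddd
dddddd
dddddd
dddAAd
ddAddd
ddAdAd
dddAd>
dddddd
k=21  dddddd
dddddd
dddddd
dddAAd
ddAddd
ddAdAd
dddAdA
dddddv
k=22  dddddd
dddddd
dddddd
dddAAd
ddAddd
ddAdAd
dddAdA
dddd<A
k=23  dddddd
dddddd
dddddd
dddAAd
ddAddd
ddAdAd
dddA^A
ddddAA
k=24  dddddd
dddddd
dddddd
dddAAd
ddAddd
ddAdAd
dddAA>
ddddAA
k=25  dddddd
dddddd
dddddd
dddAAd
ddAddd
ddAdA^
dddAAd
ddddAA
k=26  dddddd
dddddd
dddddd
dddAAd
ddAddd
>dAdAA
dddAAd
ddddAA
k=27  dddddd
dddddd
dddddd
dddAAd
ddAddd
AdAdAA
vddAAd
ddddAA
k=28  dddddd
dddddd
dddddd
dddAAd
ddAddd
AdAdAA
AddAA<
ddddAA
k=29  dddddd
dddddd
dddddd
dddAAd
ddAddd
AdAdA^
AddAAA
ddddAA

5,5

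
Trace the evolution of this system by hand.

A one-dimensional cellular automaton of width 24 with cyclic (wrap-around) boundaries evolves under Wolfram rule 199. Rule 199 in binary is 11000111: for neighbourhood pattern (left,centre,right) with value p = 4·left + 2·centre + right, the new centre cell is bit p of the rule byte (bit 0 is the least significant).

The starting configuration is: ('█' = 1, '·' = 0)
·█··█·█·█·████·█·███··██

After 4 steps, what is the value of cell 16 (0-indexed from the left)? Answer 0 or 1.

0

[0] ·█··█·█·█·████·█·███··██
[1] ·█·██·█·█··███·█··██·█·█
[2] ·█··█·█·█·█·██·█·█·█·█·█
[3] ·█·██·█·█·█··█·█·█·█·█·█
[4] ·█··█·█·█·█·██·█·█·█·█·█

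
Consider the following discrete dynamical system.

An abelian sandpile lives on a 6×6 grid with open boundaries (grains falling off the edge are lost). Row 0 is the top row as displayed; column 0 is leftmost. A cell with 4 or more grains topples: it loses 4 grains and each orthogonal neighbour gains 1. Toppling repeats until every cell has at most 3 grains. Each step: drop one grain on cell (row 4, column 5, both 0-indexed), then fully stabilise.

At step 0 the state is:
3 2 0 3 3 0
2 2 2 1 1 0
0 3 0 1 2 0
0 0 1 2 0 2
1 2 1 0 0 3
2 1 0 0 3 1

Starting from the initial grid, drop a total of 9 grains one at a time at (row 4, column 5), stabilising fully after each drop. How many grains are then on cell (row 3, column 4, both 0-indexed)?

gen 0: 3 2 0 3 3 0
2 2 2 1 1 0
0 3 0 1 2 0
0 0 1 2 0 2
1 2 1 0 0 3
2 1 0 0 3 1
gen 1: 3 2 0 3 3 0
2 2 2 1 1 0
0 3 0 1 2 0
0 0 1 2 0 3
1 2 1 0 1 0
2 1 0 0 3 2
gen 2: 3 2 0 3 3 0
2 2 2 1 1 0
0 3 0 1 2 0
0 0 1 2 0 3
1 2 1 0 1 1
2 1 0 0 3 2
gen 3: 3 2 0 3 3 0
2 2 2 1 1 0
0 3 0 1 2 0
0 0 1 2 0 3
1 2 1 0 1 2
2 1 0 0 3 2
gen 4: 3 2 0 3 3 0
2 2 2 1 1 0
0 3 0 1 2 0
0 0 1 2 0 3
1 2 1 0 1 3
2 1 0 0 3 2
gen 5: 3 2 0 3 3 0
2 2 2 1 1 0
0 3 0 1 2 1
0 0 1 2 1 0
1 2 1 0 2 1
2 1 0 0 3 3
gen 6: 3 2 0 3 3 0
2 2 2 1 1 0
0 3 0 1 2 1
0 0 1 2 1 0
1 2 1 0 2 2
2 1 0 0 3 3
gen 7: 3 2 0 3 3 0
2 2 2 1 1 0
0 3 0 1 2 1
0 0 1 2 1 0
1 2 1 0 2 3
2 1 0 0 3 3
gen 8: 3 2 0 3 3 0
2 2 2 1 1 0
0 3 0 1 2 1
0 0 1 2 2 1
1 2 1 1 0 2
2 1 0 1 1 1
gen 9: 3 2 0 3 3 0
2 2 2 1 1 0
0 3 0 1 2 1
0 0 1 2 2 1
1 2 1 1 0 3
2 1 0 1 1 1

2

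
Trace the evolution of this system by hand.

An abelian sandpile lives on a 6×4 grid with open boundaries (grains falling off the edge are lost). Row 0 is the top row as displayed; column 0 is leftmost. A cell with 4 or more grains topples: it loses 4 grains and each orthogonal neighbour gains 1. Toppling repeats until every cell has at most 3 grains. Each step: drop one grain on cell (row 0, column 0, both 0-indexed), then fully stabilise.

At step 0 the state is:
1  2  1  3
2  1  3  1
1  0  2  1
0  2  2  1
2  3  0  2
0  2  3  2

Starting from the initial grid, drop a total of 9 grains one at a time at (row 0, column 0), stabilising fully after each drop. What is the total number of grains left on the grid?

0) 1  2  1  3
2  1  3  1
1  0  2  1
0  2  2  1
2  3  0  2
0  2  3  2
1) 2  2  1  3
2  1  3  1
1  0  2  1
0  2  2  1
2  3  0  2
0  2  3  2
2) 3  2  1  3
2  1  3  1
1  0  2  1
0  2  2  1
2  3  0  2
0  2  3  2
3) 0  3  1  3
3  1  3  1
1  0  2  1
0  2  2  1
2  3  0  2
0  2  3  2
4) 1  3  1  3
3  1  3  1
1  0  2  1
0  2  2  1
2  3  0  2
0  2  3  2
5) 2  3  1  3
3  1  3  1
1  0  2  1
0  2  2  1
2  3  0  2
0  2  3  2
6) 3  3  1  3
3  1  3  1
1  0  2  1
0  2  2  1
2  3  0  2
0  2  3  2
7) 2  0  2  3
0  3  3  1
2  0  2  1
0  2  2  1
2  3  0  2
0  2  3  2
8) 3  0  2  3
0  3  3  1
2  0  2  1
0  2  2  1
2  3  0  2
0  2  3  2
9) 0  1  2  3
1  3  3  1
2  0  2  1
0  2  2  1
2  3  0  2
0  2  3  2

38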